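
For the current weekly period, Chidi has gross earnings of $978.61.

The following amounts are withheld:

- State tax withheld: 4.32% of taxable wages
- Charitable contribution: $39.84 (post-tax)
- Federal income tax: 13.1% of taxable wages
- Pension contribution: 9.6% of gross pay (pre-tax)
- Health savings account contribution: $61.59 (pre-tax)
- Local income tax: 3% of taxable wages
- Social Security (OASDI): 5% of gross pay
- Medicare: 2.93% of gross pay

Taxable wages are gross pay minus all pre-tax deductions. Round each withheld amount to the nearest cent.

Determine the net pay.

Pension contribution: $978.61 × 0.096 = $93.95
Health savings account contribution: $61.59
Pre-tax total = $93.95 + $61.59 = $155.54
Taxable wages = $978.61 − $155.54 = $823.07
Federal income tax: $823.07 × 0.131 = $107.82
State tax withheld: $823.07 × 0.0432 = $35.56
Local income tax: $823.07 × 0.03 = $24.69
Social Security (OASDI): $978.61 × 0.05 = $48.93
Medicare: $978.61 × 0.0293 = $28.67
Charitable contribution: $39.84
Total deductions = $93.95 + $61.59 + $107.82 + $35.56 + $24.69 + $48.93 + $28.67 + $39.84 = $441.05
Net pay = $978.61 − $441.05 = $537.56

$537.56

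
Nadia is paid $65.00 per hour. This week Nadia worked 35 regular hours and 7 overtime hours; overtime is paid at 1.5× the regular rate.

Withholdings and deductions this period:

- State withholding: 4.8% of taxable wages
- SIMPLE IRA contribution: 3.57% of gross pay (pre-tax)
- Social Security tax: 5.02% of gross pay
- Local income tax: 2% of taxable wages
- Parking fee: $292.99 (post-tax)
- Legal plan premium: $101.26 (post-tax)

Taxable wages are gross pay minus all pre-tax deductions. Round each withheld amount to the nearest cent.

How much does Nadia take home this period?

Regular pay: 35 × $65.00 = $2,275.00
Overtime pay: 7 × $65.00 × 1.5 = $682.50
Gross pay = $2,275.00 + $682.50 = $2,957.50
SIMPLE IRA contribution: $2,957.50 × 0.0357 = $105.58
Taxable wages = $2,957.50 − $105.58 = $2,851.92
State withholding: $2,851.92 × 0.048 = $136.89
Local income tax: $2,851.92 × 0.02 = $57.04
Social Security tax: $2,957.50 × 0.0502 = $148.47
Parking fee: $292.99
Legal plan premium: $101.26
Total deductions = $105.58 + $136.89 + $57.04 + $148.47 + $292.99 + $101.26 = $842.23
Net pay = $2,957.50 − $842.23 = $2,115.27

$2,115.27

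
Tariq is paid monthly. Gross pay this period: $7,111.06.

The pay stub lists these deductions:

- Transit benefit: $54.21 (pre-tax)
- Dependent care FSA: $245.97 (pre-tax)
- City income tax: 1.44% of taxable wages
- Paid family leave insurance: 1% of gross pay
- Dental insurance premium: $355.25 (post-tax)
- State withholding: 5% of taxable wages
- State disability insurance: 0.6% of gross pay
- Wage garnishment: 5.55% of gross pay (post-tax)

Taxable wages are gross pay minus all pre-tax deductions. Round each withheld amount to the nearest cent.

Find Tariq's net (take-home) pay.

$5,508.57

Dependent care FSA: $245.97
Transit benefit: $54.21
Pre-tax total = $245.97 + $54.21 = $300.18
Taxable wages = $7,111.06 − $300.18 = $6,810.88
State withholding: $6,810.88 × 0.05 = $340.54
City income tax: $6,810.88 × 0.0144 = $98.08
Paid family leave insurance: $7,111.06 × 0.01 = $71.11
State disability insurance: $7,111.06 × 0.006 = $42.67
Wage garnishment: $7,111.06 × 0.0555 = $394.66
Dental insurance premium: $355.25
Total deductions = $245.97 + $54.21 + $340.54 + $98.08 + $71.11 + $42.67 + $394.66 + $355.25 = $1,602.49
Net pay = $7,111.06 − $1,602.49 = $5,508.57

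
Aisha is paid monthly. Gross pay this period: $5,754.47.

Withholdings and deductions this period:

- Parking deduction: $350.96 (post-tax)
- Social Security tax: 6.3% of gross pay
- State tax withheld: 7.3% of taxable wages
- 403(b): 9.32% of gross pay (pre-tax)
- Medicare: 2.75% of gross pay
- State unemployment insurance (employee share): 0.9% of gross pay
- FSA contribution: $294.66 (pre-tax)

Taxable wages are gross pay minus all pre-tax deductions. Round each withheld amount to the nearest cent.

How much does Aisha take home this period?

FSA contribution: $294.66
403(b): $5,754.47 × 0.0932 = $536.32
Pre-tax total = $294.66 + $536.32 = $830.98
Taxable wages = $5,754.47 − $830.98 = $4,923.49
State tax withheld: $4,923.49 × 0.073 = $359.41
Social Security tax: $5,754.47 × 0.063 = $362.53
State unemployment insurance (employee share): $5,754.47 × 0.009 = $51.79
Medicare: $5,754.47 × 0.0275 = $158.25
Parking deduction: $350.96
Total deductions = $294.66 + $536.32 + $359.41 + $362.53 + $51.79 + $158.25 + $350.96 = $2,113.92
Net pay = $5,754.47 − $2,113.92 = $3,640.55

$3,640.55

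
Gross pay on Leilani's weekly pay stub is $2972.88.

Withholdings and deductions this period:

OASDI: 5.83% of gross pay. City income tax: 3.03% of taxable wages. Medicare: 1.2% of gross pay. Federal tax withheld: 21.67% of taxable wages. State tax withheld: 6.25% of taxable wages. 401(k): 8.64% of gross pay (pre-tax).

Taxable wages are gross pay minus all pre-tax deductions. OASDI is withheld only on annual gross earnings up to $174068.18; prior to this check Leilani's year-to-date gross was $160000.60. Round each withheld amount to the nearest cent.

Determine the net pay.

$1666.42

401(k): $2972.88 × 0.0864 = $256.86
Taxable wages = $2972.88 − $256.86 = $2716.02
Federal tax withheld: $2716.02 × 0.2167 = $588.56
State tax withheld: $2716.02 × 0.0625 = $169.75
City income tax: $2716.02 × 0.0303 = $82.30
Medicare: $2972.88 × 0.012 = $35.67
OASDI: cap not yet reached, full $2972.88 is subject → $2972.88 × 0.0583 = $173.32
Total deductions = $256.86 + $588.56 + $169.75 + $82.30 + $35.67 + $173.32 = $1306.46
Net pay = $2972.88 − $1306.46 = $1666.42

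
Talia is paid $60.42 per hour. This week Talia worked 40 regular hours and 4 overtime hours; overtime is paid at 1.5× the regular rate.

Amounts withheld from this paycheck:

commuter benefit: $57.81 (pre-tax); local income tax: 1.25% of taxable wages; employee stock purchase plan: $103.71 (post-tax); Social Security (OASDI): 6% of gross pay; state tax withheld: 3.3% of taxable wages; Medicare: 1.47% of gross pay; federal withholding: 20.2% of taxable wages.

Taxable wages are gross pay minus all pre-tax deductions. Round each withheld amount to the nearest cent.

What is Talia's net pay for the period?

$1,736.60

Regular pay: 40 × $60.42 = $2,416.80
Overtime pay: 4 × $60.42 × 1.5 = $362.52
Gross pay = $2,416.80 + $362.52 = $2,779.32
Commuter benefit: $57.81
Taxable wages = $2,779.32 − $57.81 = $2,721.51
Federal withholding: $2,721.51 × 0.202 = $549.75
State tax withheld: $2,721.51 × 0.033 = $89.81
Local income tax: $2,721.51 × 0.0125 = $34.02
Social Security (OASDI): $2,779.32 × 0.06 = $166.76
Medicare: $2,779.32 × 0.0147 = $40.86
Employee stock purchase plan: $103.71
Total deductions = $57.81 + $549.75 + $89.81 + $34.02 + $166.76 + $40.86 + $103.71 = $1,042.72
Net pay = $2,779.32 − $1,042.72 = $1,736.60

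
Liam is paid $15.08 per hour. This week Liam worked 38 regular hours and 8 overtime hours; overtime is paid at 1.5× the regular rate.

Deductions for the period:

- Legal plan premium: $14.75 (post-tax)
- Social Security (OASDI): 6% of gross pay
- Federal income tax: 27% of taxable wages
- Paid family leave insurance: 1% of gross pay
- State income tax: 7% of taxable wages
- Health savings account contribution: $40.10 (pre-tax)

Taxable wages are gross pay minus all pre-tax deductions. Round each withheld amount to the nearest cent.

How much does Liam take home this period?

$403.65

Regular pay: 38 × $15.08 = $573.04
Overtime pay: 8 × $15.08 × 1.5 = $180.96
Gross pay = $573.04 + $180.96 = $754.00
Health savings account contribution: $40.10
Taxable wages = $754.00 − $40.10 = $713.90
State income tax: $713.90 × 0.07 = $49.97
Federal income tax: $713.90 × 0.27 = $192.75
Paid family leave insurance: $754.00 × 0.01 = $7.54
Social Security (OASDI): $754.00 × 0.06 = $45.24
Legal plan premium: $14.75
Total deductions = $40.10 + $49.97 + $192.75 + $7.54 + $45.24 + $14.75 = $350.35
Net pay = $754.00 − $350.35 = $403.65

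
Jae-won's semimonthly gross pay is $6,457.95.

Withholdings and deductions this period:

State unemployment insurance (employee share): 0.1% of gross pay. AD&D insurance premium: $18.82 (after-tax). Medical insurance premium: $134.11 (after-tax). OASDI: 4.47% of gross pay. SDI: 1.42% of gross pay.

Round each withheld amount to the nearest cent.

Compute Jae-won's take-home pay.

$5,918.19

OASDI: $6,457.95 × 0.0447 = $288.67
State unemployment insurance (employee share): $6,457.95 × 0.001 = $6.46
SDI: $6,457.95 × 0.0142 = $91.70
Medical insurance premium: $134.11
AD&D insurance premium: $18.82
Total deductions = $288.67 + $6.46 + $91.70 + $134.11 + $18.82 = $539.76
Net pay = $6,457.95 − $539.76 = $5,918.19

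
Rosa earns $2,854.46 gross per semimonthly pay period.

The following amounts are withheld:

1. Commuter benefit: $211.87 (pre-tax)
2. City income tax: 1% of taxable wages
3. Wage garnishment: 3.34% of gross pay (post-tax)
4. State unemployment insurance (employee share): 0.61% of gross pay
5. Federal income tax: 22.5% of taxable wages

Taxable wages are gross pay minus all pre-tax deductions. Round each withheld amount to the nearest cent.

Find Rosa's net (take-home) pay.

Commuter benefit: $211.87
Taxable wages = $2,854.46 − $211.87 = $2,642.59
Federal income tax: $2,642.59 × 0.225 = $594.58
City income tax: $2,642.59 × 0.01 = $26.43
State unemployment insurance (employee share): $2,854.46 × 0.0061 = $17.41
Wage garnishment: $2,854.46 × 0.0334 = $95.34
Total deductions = $211.87 + $594.58 + $26.43 + $17.41 + $95.34 = $945.63
Net pay = $2,854.46 − $945.63 = $1,908.83

$1,908.83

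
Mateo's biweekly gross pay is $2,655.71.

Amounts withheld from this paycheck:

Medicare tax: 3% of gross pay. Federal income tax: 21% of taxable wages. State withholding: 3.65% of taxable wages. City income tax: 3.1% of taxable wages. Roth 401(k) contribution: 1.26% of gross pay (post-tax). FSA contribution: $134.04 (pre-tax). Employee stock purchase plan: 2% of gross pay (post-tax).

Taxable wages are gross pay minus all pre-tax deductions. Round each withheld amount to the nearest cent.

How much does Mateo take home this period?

FSA contribution: $134.04
Taxable wages = $2,655.71 − $134.04 = $2,521.67
State withholding: $2,521.67 × 0.0365 = $92.04
City income tax: $2,521.67 × 0.031 = $78.17
Federal income tax: $2,521.67 × 0.21 = $529.55
Medicare tax: $2,655.71 × 0.03 = $79.67
Roth 401(k) contribution: $2,655.71 × 0.0126 = $33.46
Employee stock purchase plan: $2,655.71 × 0.02 = $53.11
Total deductions = $134.04 + $92.04 + $78.17 + $529.55 + $79.67 + $33.46 + $53.11 = $1,000.04
Net pay = $2,655.71 − $1,000.04 = $1,655.67

$1,655.67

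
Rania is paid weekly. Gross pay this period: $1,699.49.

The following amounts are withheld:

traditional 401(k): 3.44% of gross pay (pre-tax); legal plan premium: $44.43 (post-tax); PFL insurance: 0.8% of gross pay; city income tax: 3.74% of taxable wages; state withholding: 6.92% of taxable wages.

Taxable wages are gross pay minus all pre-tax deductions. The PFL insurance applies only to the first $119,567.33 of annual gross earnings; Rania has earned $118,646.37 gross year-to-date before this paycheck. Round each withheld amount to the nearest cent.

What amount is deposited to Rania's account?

Traditional 401(k): $1,699.49 × 0.0344 = $58.46
Taxable wages = $1,699.49 − $58.46 = $1,641.03
City income tax: $1,641.03 × 0.0374 = $61.37
State withholding: $1,641.03 × 0.0692 = $113.56
PFL insurance: only $119,567.33 − $118,646.37 = $920.96 of this check is subject → $920.96 × 0.008 = $7.37
Legal plan premium: $44.43
Total deductions = $58.46 + $61.37 + $113.56 + $7.37 + $44.43 = $285.19
Net pay = $1,699.49 − $285.19 = $1,414.30

$1,414.30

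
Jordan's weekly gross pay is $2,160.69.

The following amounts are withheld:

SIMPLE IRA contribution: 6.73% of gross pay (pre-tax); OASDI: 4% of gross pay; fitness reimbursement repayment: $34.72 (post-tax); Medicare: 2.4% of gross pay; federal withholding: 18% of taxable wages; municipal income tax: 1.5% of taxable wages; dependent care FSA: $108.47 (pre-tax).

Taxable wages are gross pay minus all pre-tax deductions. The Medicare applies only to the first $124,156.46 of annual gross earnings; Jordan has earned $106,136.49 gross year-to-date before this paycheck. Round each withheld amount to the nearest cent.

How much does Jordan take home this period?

SIMPLE IRA contribution: $2,160.69 × 0.0673 = $145.41
Dependent care FSA: $108.47
Pre-tax total = $145.41 + $108.47 = $253.88
Taxable wages = $2,160.69 − $253.88 = $1,906.81
Municipal income tax: $1,906.81 × 0.015 = $28.60
Federal withholding: $1,906.81 × 0.18 = $343.23
Medicare: cap not yet reached, full $2,160.69 is subject → $2,160.69 × 0.024 = $51.86
OASDI: $2,160.69 × 0.04 = $86.43
Fitness reimbursement repayment: $34.72
Total deductions = $145.41 + $108.47 + $28.60 + $343.23 + $51.86 + $86.43 + $34.72 = $798.72
Net pay = $2,160.69 − $798.72 = $1,361.97

$1,361.97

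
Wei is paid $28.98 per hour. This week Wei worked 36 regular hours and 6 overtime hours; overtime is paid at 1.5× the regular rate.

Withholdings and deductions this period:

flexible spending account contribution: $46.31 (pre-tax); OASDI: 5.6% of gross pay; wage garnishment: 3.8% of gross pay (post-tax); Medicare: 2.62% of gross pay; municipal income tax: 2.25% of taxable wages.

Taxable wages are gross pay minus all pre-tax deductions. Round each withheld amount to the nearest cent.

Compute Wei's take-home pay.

$1072.73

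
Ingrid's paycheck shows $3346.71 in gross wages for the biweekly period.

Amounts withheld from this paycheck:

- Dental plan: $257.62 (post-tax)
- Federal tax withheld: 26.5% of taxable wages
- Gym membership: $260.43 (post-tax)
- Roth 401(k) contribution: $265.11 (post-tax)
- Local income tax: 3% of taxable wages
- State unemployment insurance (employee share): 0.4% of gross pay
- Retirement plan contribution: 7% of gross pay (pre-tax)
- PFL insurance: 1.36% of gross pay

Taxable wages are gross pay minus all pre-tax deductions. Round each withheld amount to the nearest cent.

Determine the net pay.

Retirement plan contribution: $3346.71 × 0.07 = $234.27
Taxable wages = $3346.71 − $234.27 = $3112.44
Local income tax: $3112.44 × 0.03 = $93.37
Federal tax withheld: $3112.44 × 0.265 = $824.80
State unemployment insurance (employee share): $3346.71 × 0.004 = $13.39
PFL insurance: $3346.71 × 0.0136 = $45.52
Gym membership: $260.43
Dental plan: $257.62
Roth 401(k) contribution: $265.11
Total deductions = $234.27 + $93.37 + $824.80 + $13.39 + $45.52 + $260.43 + $257.62 + $265.11 = $1994.51
Net pay = $3346.71 − $1994.51 = $1352.20

$1352.20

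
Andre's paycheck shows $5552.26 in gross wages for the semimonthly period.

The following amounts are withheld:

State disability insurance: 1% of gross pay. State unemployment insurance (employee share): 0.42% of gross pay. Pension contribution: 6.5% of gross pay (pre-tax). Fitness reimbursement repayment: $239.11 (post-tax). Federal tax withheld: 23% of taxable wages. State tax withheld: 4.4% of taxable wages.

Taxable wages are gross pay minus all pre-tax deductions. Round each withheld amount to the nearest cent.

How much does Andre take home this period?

$3450.98

Pension contribution: $5552.26 × 0.065 = $360.90
Taxable wages = $5552.26 − $360.90 = $5191.36
State tax withheld: $5191.36 × 0.044 = $228.42
Federal tax withheld: $5191.36 × 0.23 = $1194.01
State unemployment insurance (employee share): $5552.26 × 0.0042 = $23.32
State disability insurance: $5552.26 × 0.01 = $55.52
Fitness reimbursement repayment: $239.11
Total deductions = $360.90 + $228.42 + $1194.01 + $23.32 + $55.52 + $239.11 = $2101.28
Net pay = $5552.26 − $2101.28 = $3450.98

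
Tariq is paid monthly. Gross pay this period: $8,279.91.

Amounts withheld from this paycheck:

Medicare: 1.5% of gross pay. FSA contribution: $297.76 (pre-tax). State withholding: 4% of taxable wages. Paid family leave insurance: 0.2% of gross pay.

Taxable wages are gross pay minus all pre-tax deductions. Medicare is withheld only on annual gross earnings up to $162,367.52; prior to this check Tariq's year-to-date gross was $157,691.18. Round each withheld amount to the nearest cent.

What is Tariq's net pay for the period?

FSA contribution: $297.76
Taxable wages = $8,279.91 − $297.76 = $7,982.15
State withholding: $7,982.15 × 0.04 = $319.29
Paid family leave insurance: $8,279.91 × 0.002 = $16.56
Medicare: only $162,367.52 − $157,691.18 = $4,676.34 of this check is subject → $4,676.34 × 0.015 = $70.15
Total deductions = $297.76 + $319.29 + $16.56 + $70.15 = $703.76
Net pay = $8,279.91 − $703.76 = $7,576.15

$7,576.15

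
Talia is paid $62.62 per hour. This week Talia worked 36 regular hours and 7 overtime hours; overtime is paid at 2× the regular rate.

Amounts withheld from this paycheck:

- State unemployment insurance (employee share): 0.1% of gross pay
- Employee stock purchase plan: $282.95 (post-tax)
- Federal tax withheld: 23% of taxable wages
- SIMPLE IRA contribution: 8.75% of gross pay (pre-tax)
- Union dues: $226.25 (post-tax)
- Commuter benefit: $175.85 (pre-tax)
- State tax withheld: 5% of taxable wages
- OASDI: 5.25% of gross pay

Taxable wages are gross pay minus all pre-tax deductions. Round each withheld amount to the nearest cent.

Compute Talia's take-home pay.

Regular pay: 36 × $62.62 = $2,254.32
Overtime pay: 7 × $62.62 × 2 = $876.68
Gross pay = $2,254.32 + $876.68 = $3,131.00
Commuter benefit: $175.85
SIMPLE IRA contribution: $3,131.00 × 0.0875 = $273.96
Pre-tax total = $175.85 + $273.96 = $449.81
Taxable wages = $3,131.00 − $449.81 = $2,681.19
State tax withheld: $2,681.19 × 0.05 = $134.06
Federal tax withheld: $2,681.19 × 0.23 = $616.67
State unemployment insurance (employee share): $3,131.00 × 0.001 = $3.13
OASDI: $3,131.00 × 0.0525 = $164.38
Employee stock purchase plan: $282.95
Union dues: $226.25
Total deductions = $175.85 + $273.96 + $134.06 + $616.67 + $3.13 + $164.38 + $282.95 + $226.25 = $1,877.25
Net pay = $3,131.00 − $1,877.25 = $1,253.75

$1,253.75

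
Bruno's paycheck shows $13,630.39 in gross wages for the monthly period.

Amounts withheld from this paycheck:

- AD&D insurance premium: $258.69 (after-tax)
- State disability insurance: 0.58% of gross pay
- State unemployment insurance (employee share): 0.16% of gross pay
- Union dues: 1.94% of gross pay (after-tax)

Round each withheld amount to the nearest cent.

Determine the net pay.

State disability insurance: $13,630.39 × 0.0058 = $79.06
State unemployment insurance (employee share): $13,630.39 × 0.0016 = $21.81
Union dues: $13,630.39 × 0.0194 = $264.43
AD&D insurance premium: $258.69
Total deductions = $79.06 + $21.81 + $264.43 + $258.69 = $623.99
Net pay = $13,630.39 − $623.99 = $13,006.40

$13,006.40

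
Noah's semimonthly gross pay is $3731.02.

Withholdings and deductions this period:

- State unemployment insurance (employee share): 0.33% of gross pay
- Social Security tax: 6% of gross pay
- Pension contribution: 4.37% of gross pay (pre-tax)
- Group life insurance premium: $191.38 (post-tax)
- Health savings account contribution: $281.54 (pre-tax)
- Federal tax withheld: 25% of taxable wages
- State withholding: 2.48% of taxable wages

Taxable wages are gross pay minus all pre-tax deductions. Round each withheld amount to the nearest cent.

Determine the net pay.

$1955.77

Health savings account contribution: $281.54
Pension contribution: $3731.02 × 0.0437 = $163.05
Pre-tax total = $281.54 + $163.05 = $444.59
Taxable wages = $3731.02 − $444.59 = $3286.43
Federal tax withheld: $3286.43 × 0.25 = $821.61
State withholding: $3286.43 × 0.0248 = $81.50
State unemployment insurance (employee share): $3731.02 × 0.0033 = $12.31
Social Security tax: $3731.02 × 0.06 = $223.86
Group life insurance premium: $191.38
Total deductions = $281.54 + $163.05 + $821.61 + $81.50 + $12.31 + $223.86 + $191.38 = $1775.25
Net pay = $3731.02 − $1775.25 = $1955.77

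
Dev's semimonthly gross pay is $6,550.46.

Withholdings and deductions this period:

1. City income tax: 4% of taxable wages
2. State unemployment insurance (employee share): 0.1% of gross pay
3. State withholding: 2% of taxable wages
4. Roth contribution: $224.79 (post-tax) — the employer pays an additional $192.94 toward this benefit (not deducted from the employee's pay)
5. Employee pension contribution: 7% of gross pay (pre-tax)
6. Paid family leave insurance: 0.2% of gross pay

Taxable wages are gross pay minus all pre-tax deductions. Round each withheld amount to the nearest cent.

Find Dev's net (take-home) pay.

$5,481.97

Employee pension contribution: $6,550.46 × 0.07 = $458.53
Taxable wages = $6,550.46 − $458.53 = $6,091.93
City income tax: $6,091.93 × 0.04 = $243.68
State withholding: $6,091.93 × 0.02 = $121.84
Paid family leave insurance: $6,550.46 × 0.002 = $13.10
State unemployment insurance (employee share): $6,550.46 × 0.001 = $6.55
Roth contribution: $224.79
(Employer's $192.94 toward Roth contribution is not withheld from the employee.)
Total deductions = $458.53 + $243.68 + $121.84 + $13.10 + $6.55 + $224.79 = $1,068.49
Net pay = $6,550.46 − $1,068.49 = $5,481.97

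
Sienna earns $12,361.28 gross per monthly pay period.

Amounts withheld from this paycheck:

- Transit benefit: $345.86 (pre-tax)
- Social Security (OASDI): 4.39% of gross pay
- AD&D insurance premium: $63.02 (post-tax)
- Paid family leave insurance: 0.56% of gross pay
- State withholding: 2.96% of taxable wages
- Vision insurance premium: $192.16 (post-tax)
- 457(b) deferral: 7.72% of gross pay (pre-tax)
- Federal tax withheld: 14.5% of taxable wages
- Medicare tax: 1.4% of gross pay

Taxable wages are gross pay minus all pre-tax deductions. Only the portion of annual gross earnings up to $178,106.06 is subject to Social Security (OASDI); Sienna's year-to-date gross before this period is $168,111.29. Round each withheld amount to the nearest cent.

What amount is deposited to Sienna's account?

457(b) deferral: $12,361.28 × 0.0772 = $954.29
Transit benefit: $345.86
Pre-tax total = $954.29 + $345.86 = $1,300.15
Taxable wages = $12,361.28 − $1,300.15 = $11,061.13
Federal tax withheld: $11,061.13 × 0.145 = $1,603.86
State withholding: $11,061.13 × 0.0296 = $327.41
Social Security (OASDI): only $178,106.06 − $168,111.29 = $9,994.77 of this check is subject → $9,994.77 × 0.0439 = $438.77
Medicare tax: $12,361.28 × 0.014 = $173.06
Paid family leave insurance: $12,361.28 × 0.0056 = $69.22
AD&D insurance premium: $63.02
Vision insurance premium: $192.16
Total deductions = $954.29 + $345.86 + $1,603.86 + $327.41 + $438.77 + $173.06 + $69.22 + $63.02 + $192.16 = $4,167.65
Net pay = $12,361.28 − $4,167.65 = $8,193.63

$8,193.63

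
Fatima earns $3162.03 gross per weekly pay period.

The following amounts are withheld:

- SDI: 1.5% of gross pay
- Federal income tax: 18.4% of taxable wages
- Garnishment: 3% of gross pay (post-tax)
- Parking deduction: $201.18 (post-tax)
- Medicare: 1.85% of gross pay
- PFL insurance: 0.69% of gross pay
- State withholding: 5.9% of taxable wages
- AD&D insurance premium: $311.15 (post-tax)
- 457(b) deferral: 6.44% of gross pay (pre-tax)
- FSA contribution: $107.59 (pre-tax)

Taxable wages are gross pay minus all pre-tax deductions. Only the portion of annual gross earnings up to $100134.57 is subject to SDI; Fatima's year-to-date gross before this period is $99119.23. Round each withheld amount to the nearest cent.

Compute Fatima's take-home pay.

$1455.32

FSA contribution: $107.59
457(b) deferral: $3162.03 × 0.0644 = $203.63
Pre-tax total = $107.59 + $203.63 = $311.22
Taxable wages = $3162.03 − $311.22 = $2850.81
Federal income tax: $2850.81 × 0.184 = $524.55
State withholding: $2850.81 × 0.059 = $168.20
SDI: only $100134.57 − $99119.23 = $1015.34 of this check is subject → $1015.34 × 0.015 = $15.23
PFL insurance: $3162.03 × 0.0069 = $21.82
Medicare: $3162.03 × 0.0185 = $58.50
Parking deduction: $201.18
AD&D insurance premium: $311.15
Garnishment: $3162.03 × 0.03 = $94.86
Total deductions = $107.59 + $203.63 + $524.55 + $168.20 + $15.23 + $21.82 + $58.50 + $201.18 + $311.15 + $94.86 = $1706.71
Net pay = $3162.03 − $1706.71 = $1455.32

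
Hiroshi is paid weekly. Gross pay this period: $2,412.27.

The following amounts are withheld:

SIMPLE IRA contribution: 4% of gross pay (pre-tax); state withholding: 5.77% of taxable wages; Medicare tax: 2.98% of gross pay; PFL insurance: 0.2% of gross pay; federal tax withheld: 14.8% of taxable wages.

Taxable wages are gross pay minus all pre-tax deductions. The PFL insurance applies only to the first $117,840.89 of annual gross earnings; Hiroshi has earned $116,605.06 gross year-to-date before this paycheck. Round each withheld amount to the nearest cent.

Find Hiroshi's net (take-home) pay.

SIMPLE IRA contribution: $2,412.27 × 0.04 = $96.49
Taxable wages = $2,412.27 − $96.49 = $2,315.78
State withholding: $2,315.78 × 0.0577 = $133.62
Federal tax withheld: $2,315.78 × 0.148 = $342.74
PFL insurance: only $117,840.89 − $116,605.06 = $1,235.83 of this check is subject → $1,235.83 × 0.002 = $2.47
Medicare tax: $2,412.27 × 0.0298 = $71.89
Total deductions = $96.49 + $133.62 + $342.74 + $2.47 + $71.89 = $647.21
Net pay = $2,412.27 − $647.21 = $1,765.06

$1,765.06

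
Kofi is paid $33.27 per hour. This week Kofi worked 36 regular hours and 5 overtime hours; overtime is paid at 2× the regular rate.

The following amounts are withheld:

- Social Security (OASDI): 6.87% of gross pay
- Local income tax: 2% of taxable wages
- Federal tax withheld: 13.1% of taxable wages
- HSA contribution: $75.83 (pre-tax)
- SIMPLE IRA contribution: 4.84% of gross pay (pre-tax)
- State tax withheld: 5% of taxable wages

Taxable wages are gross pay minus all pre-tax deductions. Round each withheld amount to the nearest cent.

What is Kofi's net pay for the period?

$997.89

Regular pay: 36 × $33.27 = $1,197.72
Overtime pay: 5 × $33.27 × 2 = $332.70
Gross pay = $1,197.72 + $332.70 = $1,530.42
SIMPLE IRA contribution: $1,530.42 × 0.0484 = $74.07
HSA contribution: $75.83
Pre-tax total = $74.07 + $75.83 = $149.90
Taxable wages = $1,530.42 − $149.90 = $1,380.52
Federal tax withheld: $1,380.52 × 0.131 = $180.85
State tax withheld: $1,380.52 × 0.05 = $69.03
Local income tax: $1,380.52 × 0.02 = $27.61
Social Security (OASDI): $1,530.42 × 0.0687 = $105.14
Total deductions = $74.07 + $75.83 + $180.85 + $69.03 + $27.61 + $105.14 = $532.53
Net pay = $1,530.42 − $532.53 = $997.89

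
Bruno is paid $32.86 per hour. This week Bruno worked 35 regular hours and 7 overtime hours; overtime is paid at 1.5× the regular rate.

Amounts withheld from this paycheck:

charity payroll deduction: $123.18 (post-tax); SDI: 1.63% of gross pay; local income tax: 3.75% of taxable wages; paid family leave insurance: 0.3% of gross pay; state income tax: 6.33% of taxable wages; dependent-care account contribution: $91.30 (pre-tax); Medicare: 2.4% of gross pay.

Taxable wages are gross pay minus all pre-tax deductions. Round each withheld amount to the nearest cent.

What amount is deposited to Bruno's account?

Regular pay: 35 × $32.86 = $1,150.10
Overtime pay: 7 × $32.86 × 1.5 = $345.03
Gross pay = $1,150.10 + $345.03 = $1,495.13
Dependent-care account contribution: $91.30
Taxable wages = $1,495.13 − $91.30 = $1,403.83
Local income tax: $1,403.83 × 0.0375 = $52.64
State income tax: $1,403.83 × 0.0633 = $88.86
SDI: $1,495.13 × 0.0163 = $24.37
Medicare: $1,495.13 × 0.024 = $35.88
Paid family leave insurance: $1,495.13 × 0.003 = $4.49
Charity payroll deduction: $123.18
Total deductions = $91.30 + $52.64 + $88.86 + $24.37 + $35.88 + $4.49 + $123.18 = $420.72
Net pay = $1,495.13 − $420.72 = $1,074.41

$1,074.41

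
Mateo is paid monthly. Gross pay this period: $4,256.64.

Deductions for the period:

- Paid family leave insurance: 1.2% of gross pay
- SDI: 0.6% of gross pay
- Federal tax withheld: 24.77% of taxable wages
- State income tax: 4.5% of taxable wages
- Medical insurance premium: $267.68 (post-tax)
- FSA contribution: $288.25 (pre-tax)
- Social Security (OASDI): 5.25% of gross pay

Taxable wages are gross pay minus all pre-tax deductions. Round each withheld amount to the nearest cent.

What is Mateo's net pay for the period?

$2,239.07

FSA contribution: $288.25
Taxable wages = $4,256.64 − $288.25 = $3,968.39
State income tax: $3,968.39 × 0.045 = $178.58
Federal tax withheld: $3,968.39 × 0.2477 = $982.97
Social Security (OASDI): $4,256.64 × 0.0525 = $223.47
Paid family leave insurance: $4,256.64 × 0.012 = $51.08
SDI: $4,256.64 × 0.006 = $25.54
Medical insurance premium: $267.68
Total deductions = $288.25 + $178.58 + $982.97 + $223.47 + $51.08 + $25.54 + $267.68 = $2,017.57
Net pay = $4,256.64 − $2,017.57 = $2,239.07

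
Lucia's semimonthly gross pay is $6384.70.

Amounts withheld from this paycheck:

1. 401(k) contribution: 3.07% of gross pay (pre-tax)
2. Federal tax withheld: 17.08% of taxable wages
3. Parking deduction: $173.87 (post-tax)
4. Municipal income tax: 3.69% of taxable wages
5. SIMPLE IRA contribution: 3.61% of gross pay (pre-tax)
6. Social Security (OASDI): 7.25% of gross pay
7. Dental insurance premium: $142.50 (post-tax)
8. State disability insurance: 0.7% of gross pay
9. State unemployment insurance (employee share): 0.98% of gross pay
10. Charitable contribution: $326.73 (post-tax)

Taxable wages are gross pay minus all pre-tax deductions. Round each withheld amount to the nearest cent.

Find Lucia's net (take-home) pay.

$3507.43

SIMPLE IRA contribution: $6384.70 × 0.0361 = $230.49
401(k) contribution: $6384.70 × 0.0307 = $196.01
Pre-tax total = $230.49 + $196.01 = $426.50
Taxable wages = $6384.70 − $426.50 = $5958.20
Municipal income tax: $5958.20 × 0.0369 = $219.86
Federal tax withheld: $5958.20 × 0.1708 = $1017.66
State disability insurance: $6384.70 × 0.007 = $44.69
Social Security (OASDI): $6384.70 × 0.0725 = $462.89
State unemployment insurance (employee share): $6384.70 × 0.0098 = $62.57
Dental insurance premium: $142.50
Charitable contribution: $326.73
Parking deduction: $173.87
Total deductions = $230.49 + $196.01 + $219.86 + $1017.66 + $44.69 + $462.89 + $62.57 + $142.50 + $326.73 + $173.87 = $2877.27
Net pay = $6384.70 − $2877.27 = $3507.43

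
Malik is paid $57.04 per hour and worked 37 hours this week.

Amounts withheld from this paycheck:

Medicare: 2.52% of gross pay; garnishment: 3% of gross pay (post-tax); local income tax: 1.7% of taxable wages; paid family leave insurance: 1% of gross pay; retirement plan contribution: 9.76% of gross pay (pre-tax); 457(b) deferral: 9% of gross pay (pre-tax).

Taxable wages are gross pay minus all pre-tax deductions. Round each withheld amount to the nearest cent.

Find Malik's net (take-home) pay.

$1,547.82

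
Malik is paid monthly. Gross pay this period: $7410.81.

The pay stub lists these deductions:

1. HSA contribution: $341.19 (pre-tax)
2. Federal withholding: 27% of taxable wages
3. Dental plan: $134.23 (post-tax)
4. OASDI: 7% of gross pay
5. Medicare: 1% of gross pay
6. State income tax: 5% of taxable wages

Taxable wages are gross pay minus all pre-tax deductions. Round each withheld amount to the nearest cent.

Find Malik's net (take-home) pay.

$4080.24

HSA contribution: $341.19
Taxable wages = $7410.81 − $341.19 = $7069.62
State income tax: $7069.62 × 0.05 = $353.48
Federal withholding: $7069.62 × 0.27 = $1908.80
OASDI: $7410.81 × 0.07 = $518.76
Medicare: $7410.81 × 0.01 = $74.11
Dental plan: $134.23
Total deductions = $341.19 + $353.48 + $1908.80 + $518.76 + $74.11 + $134.23 = $3330.57
Net pay = $7410.81 − $3330.57 = $4080.24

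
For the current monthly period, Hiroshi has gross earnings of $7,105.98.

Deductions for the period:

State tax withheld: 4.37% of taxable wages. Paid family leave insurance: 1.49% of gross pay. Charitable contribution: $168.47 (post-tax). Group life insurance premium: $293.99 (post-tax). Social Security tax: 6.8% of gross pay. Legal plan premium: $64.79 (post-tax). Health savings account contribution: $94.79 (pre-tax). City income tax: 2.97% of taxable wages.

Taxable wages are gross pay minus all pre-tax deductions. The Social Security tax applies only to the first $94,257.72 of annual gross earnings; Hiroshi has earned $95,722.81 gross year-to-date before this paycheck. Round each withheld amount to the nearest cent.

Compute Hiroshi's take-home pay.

Health savings account contribution: $94.79
Taxable wages = $7,105.98 − $94.79 = $7,011.19
City income tax: $7,011.19 × 0.0297 = $208.23
State tax withheld: $7,011.19 × 0.0437 = $306.39
Social Security tax: annual cap $94,257.72 already reached (YTD $95,722.81), so $0.00
Paid family leave insurance: $7,105.98 × 0.0149 = $105.88
Legal plan premium: $64.79
Charitable contribution: $168.47
Group life insurance premium: $293.99
Total deductions = $94.79 + $208.23 + $306.39 + $0.00 + $105.88 + $64.79 + $168.47 + $293.99 = $1,242.54
Net pay = $7,105.98 − $1,242.54 = $5,863.44

$5,863.44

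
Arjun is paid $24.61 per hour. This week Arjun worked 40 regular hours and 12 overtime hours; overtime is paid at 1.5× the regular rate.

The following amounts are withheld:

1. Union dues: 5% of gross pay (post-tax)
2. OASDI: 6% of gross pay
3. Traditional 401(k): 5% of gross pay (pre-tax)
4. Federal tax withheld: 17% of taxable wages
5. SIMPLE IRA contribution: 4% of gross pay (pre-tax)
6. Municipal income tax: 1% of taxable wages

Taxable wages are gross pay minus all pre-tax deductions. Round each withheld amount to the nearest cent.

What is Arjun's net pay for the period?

$908.10

Regular pay: 40 × $24.61 = $984.40
Overtime pay: 12 × $24.61 × 1.5 = $442.98
Gross pay = $984.40 + $442.98 = $1,427.38
SIMPLE IRA contribution: $1,427.38 × 0.04 = $57.10
Traditional 401(k): $1,427.38 × 0.05 = $71.37
Pre-tax total = $57.10 + $71.37 = $128.47
Taxable wages = $1,427.38 − $128.47 = $1,298.91
Federal tax withheld: $1,298.91 × 0.17 = $220.81
Municipal income tax: $1,298.91 × 0.01 = $12.99
OASDI: $1,427.38 × 0.06 = $85.64
Union dues: $1,427.38 × 0.05 = $71.37
Total deductions = $57.10 + $71.37 + $220.81 + $12.99 + $85.64 + $71.37 = $519.28
Net pay = $1,427.38 − $519.28 = $908.10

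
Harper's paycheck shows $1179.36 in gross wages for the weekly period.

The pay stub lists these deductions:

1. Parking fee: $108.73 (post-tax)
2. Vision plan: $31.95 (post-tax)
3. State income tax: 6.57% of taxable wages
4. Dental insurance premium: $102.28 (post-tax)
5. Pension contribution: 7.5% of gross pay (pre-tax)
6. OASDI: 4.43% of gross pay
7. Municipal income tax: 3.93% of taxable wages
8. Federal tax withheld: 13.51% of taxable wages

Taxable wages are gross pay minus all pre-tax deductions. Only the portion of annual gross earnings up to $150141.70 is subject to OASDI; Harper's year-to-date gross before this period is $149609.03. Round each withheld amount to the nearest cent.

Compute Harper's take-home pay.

$562.43

Pension contribution: $1179.36 × 0.075 = $88.45
Taxable wages = $1179.36 − $88.45 = $1090.91
Municipal income tax: $1090.91 × 0.0393 = $42.87
State income tax: $1090.91 × 0.0657 = $71.67
Federal tax withheld: $1090.91 × 0.1351 = $147.38
OASDI: only $150141.70 − $149609.03 = $532.67 of this check is subject → $532.67 × 0.0443 = $23.60
Parking fee: $108.73
Vision plan: $31.95
Dental insurance premium: $102.28
Total deductions = $88.45 + $42.87 + $71.67 + $147.38 + $23.60 + $108.73 + $31.95 + $102.28 = $616.93
Net pay = $1179.36 − $616.93 = $562.43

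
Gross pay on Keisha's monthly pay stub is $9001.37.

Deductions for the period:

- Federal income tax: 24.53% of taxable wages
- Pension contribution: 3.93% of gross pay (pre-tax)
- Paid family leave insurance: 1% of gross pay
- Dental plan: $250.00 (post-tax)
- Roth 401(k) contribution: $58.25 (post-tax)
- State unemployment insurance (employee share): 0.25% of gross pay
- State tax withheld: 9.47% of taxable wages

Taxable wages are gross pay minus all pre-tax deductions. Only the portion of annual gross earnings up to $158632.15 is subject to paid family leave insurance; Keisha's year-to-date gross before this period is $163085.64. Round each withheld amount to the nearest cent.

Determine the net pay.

$5376.68

Pension contribution: $9001.37 × 0.0393 = $353.75
Taxable wages = $9001.37 − $353.75 = $8647.62
Federal income tax: $8647.62 × 0.2453 = $2121.26
State tax withheld: $8647.62 × 0.0947 = $818.93
State unemployment insurance (employee share): $9001.37 × 0.0025 = $22.50
Paid family leave insurance: annual cap $158632.15 already reached (YTD $163085.64), so $0.00
Roth 401(k) contribution: $58.25
Dental plan: $250.00
Total deductions = $353.75 + $2121.26 + $818.93 + $22.50 + $0.00 + $58.25 + $250.00 = $3624.69
Net pay = $9001.37 − $3624.69 = $5376.68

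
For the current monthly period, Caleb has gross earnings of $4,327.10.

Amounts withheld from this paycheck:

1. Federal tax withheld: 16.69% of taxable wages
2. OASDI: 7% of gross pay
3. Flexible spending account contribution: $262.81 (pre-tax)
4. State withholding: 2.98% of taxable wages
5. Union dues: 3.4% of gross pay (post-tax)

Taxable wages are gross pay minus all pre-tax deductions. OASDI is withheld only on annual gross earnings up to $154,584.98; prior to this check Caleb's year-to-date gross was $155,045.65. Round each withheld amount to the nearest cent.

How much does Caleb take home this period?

Flexible spending account contribution: $262.81
Taxable wages = $4,327.10 − $262.81 = $4,064.29
State withholding: $4,064.29 × 0.0298 = $121.12
Federal tax withheld: $4,064.29 × 0.1669 = $678.33
OASDI: annual cap $154,584.98 already reached (YTD $155,045.65), so $0.00
Union dues: $4,327.10 × 0.034 = $147.12
Total deductions = $262.81 + $121.12 + $678.33 + $0.00 + $147.12 = $1,209.38
Net pay = $4,327.10 − $1,209.38 = $3,117.72

$3,117.72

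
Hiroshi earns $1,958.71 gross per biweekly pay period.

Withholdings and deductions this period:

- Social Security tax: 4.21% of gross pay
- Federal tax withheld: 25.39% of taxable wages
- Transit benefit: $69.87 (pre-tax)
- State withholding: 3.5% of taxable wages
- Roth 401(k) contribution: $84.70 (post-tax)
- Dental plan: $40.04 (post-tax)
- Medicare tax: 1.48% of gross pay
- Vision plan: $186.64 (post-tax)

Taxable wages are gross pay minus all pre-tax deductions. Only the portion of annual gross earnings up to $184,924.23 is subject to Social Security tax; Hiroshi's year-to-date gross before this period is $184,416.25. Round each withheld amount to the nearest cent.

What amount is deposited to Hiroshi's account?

$981.39

Transit benefit: $69.87
Taxable wages = $1,958.71 − $69.87 = $1,888.84
Federal tax withheld: $1,888.84 × 0.2539 = $479.58
State withholding: $1,888.84 × 0.035 = $66.11
Medicare tax: $1,958.71 × 0.0148 = $28.99
Social Security tax: only $184,924.23 − $184,416.25 = $507.98 of this check is subject → $507.98 × 0.0421 = $21.39
Dental plan: $40.04
Roth 401(k) contribution: $84.70
Vision plan: $186.64
Total deductions = $69.87 + $479.58 + $66.11 + $28.99 + $21.39 + $40.04 + $84.70 + $186.64 = $977.32
Net pay = $1,958.71 − $977.32 = $981.39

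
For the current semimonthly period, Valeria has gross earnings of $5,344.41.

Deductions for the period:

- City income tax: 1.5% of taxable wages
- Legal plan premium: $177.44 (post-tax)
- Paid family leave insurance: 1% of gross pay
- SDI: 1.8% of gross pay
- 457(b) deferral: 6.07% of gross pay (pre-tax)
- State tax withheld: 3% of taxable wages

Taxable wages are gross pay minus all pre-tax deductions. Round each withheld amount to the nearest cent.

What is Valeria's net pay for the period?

$4,467.02

457(b) deferral: $5,344.41 × 0.0607 = $324.41
Taxable wages = $5,344.41 − $324.41 = $5,020.00
City income tax: $5,020.00 × 0.015 = $75.30
State tax withheld: $5,020.00 × 0.03 = $150.60
Paid family leave insurance: $5,344.41 × 0.01 = $53.44
SDI: $5,344.41 × 0.018 = $96.20
Legal plan premium: $177.44
Total deductions = $324.41 + $75.30 + $150.60 + $53.44 + $96.20 + $177.44 = $877.39
Net pay = $5,344.41 − $877.39 = $4,467.02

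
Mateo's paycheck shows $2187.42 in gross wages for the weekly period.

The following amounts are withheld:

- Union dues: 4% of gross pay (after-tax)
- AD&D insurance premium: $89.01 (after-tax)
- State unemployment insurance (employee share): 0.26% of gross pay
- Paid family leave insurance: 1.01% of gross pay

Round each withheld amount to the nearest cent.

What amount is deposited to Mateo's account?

Paid family leave insurance: $2187.42 × 0.0101 = $22.09
State unemployment insurance (employee share): $2187.42 × 0.0026 = $5.69
AD&D insurance premium: $89.01
Union dues: $2187.42 × 0.04 = $87.50
Total deductions = $22.09 + $5.69 + $89.01 + $87.50 = $204.29
Net pay = $2187.42 − $204.29 = $1983.13

$1983.13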